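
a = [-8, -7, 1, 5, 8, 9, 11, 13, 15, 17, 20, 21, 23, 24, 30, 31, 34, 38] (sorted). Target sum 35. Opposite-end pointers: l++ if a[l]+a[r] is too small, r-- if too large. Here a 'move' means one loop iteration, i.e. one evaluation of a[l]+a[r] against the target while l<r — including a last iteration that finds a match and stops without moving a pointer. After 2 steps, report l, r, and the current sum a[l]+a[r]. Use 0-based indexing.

l=0 r=17: -8+38=30 <35, l++
l=1 r=17: -7+38=31 <35, l++

l=2, r=17, sum=39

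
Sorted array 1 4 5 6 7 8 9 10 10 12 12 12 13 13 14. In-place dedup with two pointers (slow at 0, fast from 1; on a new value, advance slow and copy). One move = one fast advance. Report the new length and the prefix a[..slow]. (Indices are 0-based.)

length 11; prefix = [1, 4, 5, 6, 7, 8, 9, 10, 12, 13, 14]

slow=0 fast=1: a[fast]=4≠a[slow]=1 write a[1]=4, slow++,fast++
slow=1 fast=2: a[fast]=5≠a[slow]=4 write a[2]=5, slow++,fast++
slow=2 fast=3: a[fast]=6≠a[slow]=5 write a[3]=6, slow++,fast++
slow=3 fast=4: a[fast]=7≠a[slow]=6 write a[4]=7, slow++,fast++
slow=4 fast=5: a[fast]=8≠a[slow]=7 write a[5]=8, slow++,fast++
slow=5 fast=6: a[fast]=9≠a[slow]=8 write a[6]=9, slow++,fast++
slow=6 fast=7: a[fast]=10≠a[slow]=9 write a[7]=10, slow++,fast++
slow=7 fast=8: a[fast]=10=a[slow] dup, fast++
slow=7 fast=9: a[fast]=12≠a[slow]=10 write a[8]=12, slow++,fast++
slow=8 fast=10: a[fast]=12=a[slow] dup, fast++
slow=8 fast=11: a[fast]=12=a[slow] dup, fast++
slow=8 fast=12: a[fast]=13≠a[slow]=12 write a[9]=13, slow++,fast++
slow=9 fast=13: a[fast]=13=a[slow] dup, fast++
slow=9 fast=14: a[fast]=14≠a[slow]=13 write a[10]=14, slow++,fast++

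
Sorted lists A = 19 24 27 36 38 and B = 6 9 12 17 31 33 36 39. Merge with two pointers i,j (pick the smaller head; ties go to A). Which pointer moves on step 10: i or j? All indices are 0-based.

i

[i=0,j=0] A[i]=19>B[j]=6 take 6 → j++
[i=0,j=1] A[i]=19>B[j]=9 take 9 → j++
[i=0,j=2] A[i]=19>B[j]=12 take 12 → j++
[i=0,j=3] A[i]=19>B[j]=17 take 17 → j++
[i=0,j=4] A[i]=19<=B[j]=31 take 19 → i++
[i=1,j=4] A[i]=24<=B[j]=31 take 24 → i++
[i=2,j=4] A[i]=27<=B[j]=31 take 27 → i++
[i=3,j=4] A[i]=36>B[j]=31 take 31 → j++
[i=3,j=5] A[i]=36>B[j]=33 take 33 → j++
[i=3,j=6] A[i]=36<=B[j]=36 take 36 → i++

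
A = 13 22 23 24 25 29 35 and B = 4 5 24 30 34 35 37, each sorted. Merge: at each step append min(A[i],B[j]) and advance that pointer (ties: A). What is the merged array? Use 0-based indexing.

i=0 j=0: A[i]=13>B[j]=4 take 4, j++
i=0 j=1: A[i]=13>B[j]=5 take 5, j++
i=0 j=2: A[i]=13<=B[j]=24 take 13, i++
i=1 j=2: A[i]=22<=B[j]=24 take 22, i++
i=2 j=2: A[i]=23<=B[j]=24 take 23, i++
i=3 j=2: A[i]=24<=B[j]=24 take 24, i++
i=4 j=2: A[i]=25>B[j]=24 take 24, j++
i=4 j=3: A[i]=25<=B[j]=30 take 25, i++
i=5 j=3: A[i]=29<=B[j]=30 take 29, i++
i=6 j=3: A[i]=35>B[j]=30 take 30, j++
i=6 j=4: A[i]=35>B[j]=34 take 34, j++
i=6 j=5: A[i]=35<=B[j]=35 take 35, i++
i=7 j=5: A done, take B[j]=35, j++
i=7 j=6: A done, take B[j]=37, j++

[4, 5, 13, 22, 23, 24, 24, 25, 29, 30, 34, 35, 35, 37]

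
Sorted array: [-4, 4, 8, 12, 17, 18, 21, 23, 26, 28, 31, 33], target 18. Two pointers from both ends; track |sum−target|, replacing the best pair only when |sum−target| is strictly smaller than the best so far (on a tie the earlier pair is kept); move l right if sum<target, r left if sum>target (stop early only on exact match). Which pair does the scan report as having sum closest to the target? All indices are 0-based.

l=0 r=11: -4+33=29 d=11 *, r--
l=0 r=10: -4+31=27 d=9 *, r--
l=0 r=9: -4+28=24 d=6 *, r--
l=0 r=8: -4+26=22 d=4 *, r--
l=0 r=7: -4+23=19 d=1 *, r--
l=0 r=6: -4+21=17 d=1, l++
l=1 r=6: 4+21=25 d=7, r--
l=1 r=5: 4+18=22 d=4, r--
l=1 r=4: 4+17=21 d=3, r--
l=1 r=3: 4+12=16 d=2, l++
l=2 r=3: 8+12=20 d=2, r--

pair (-4, 23) with sum 19 (|Δ|=1)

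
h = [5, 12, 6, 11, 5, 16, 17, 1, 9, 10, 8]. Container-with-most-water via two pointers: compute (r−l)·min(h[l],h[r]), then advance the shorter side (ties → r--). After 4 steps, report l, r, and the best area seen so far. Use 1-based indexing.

[1,11] min(5,8)*10=50 best=50 * → l++
[2,11] min(12,8)*9=72 best=72 * → r--
[2,10] min(12,10)*8=80 best=80 * → r--
[2,9] min(12,9)*7=63 best=80 → r--

l=2, r=8, best area=80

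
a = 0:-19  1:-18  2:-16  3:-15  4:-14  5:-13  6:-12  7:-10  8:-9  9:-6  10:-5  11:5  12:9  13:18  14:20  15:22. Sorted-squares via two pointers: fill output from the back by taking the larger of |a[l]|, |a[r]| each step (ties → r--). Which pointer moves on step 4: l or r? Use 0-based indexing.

r

[0,15] |-19|<=|22| out[15]=484 → r--
[0,14] |-19|<=|20| out[14]=400 → r--
[0,13] |-19|>|18| out[13]=361 → l++
[1,13] |-18|<=|18| out[12]=324 → r--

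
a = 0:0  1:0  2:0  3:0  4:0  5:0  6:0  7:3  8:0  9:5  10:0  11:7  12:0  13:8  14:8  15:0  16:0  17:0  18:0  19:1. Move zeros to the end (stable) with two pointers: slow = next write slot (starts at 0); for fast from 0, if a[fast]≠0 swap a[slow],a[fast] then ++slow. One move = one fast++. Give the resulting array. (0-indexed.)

[3, 5, 7, 8, 8, 1, 0, 0, 0, 0, 0, 0, 0, 0, 0, 0, 0, 0, 0, 0]

slow=0 fast=0: a[fast]=0, fast++
slow=0 fast=1: a[fast]=0, fast++
slow=0 fast=2: a[fast]=0, fast++
slow=0 fast=3: a[fast]=0, fast++
slow=0 fast=4: a[fast]=0, fast++
slow=0 fast=5: a[fast]=0, fast++
slow=0 fast=6: a[fast]=0, fast++
slow=0 fast=7: a[fast]=3≠0 swap→a[0]=3, slow++,fast++
slow=1 fast=8: a[fast]=0, fast++
slow=1 fast=9: a[fast]=5≠0 swap→a[1]=5, slow++,fast++
slow=2 fast=10: a[fast]=0, fast++
slow=2 fast=11: a[fast]=7≠0 swap→a[2]=7, slow++,fast++
slow=3 fast=12: a[fast]=0, fast++
slow=3 fast=13: a[fast]=8≠0 swap→a[3]=8, slow++,fast++
slow=4 fast=14: a[fast]=8≠0 swap→a[4]=8, slow++,fast++
slow=5 fast=15: a[fast]=0, fast++
slow=5 fast=16: a[fast]=0, fast++
slow=5 fast=17: a[fast]=0, fast++
slow=5 fast=18: a[fast]=0, fast++
slow=5 fast=19: a[fast]=1≠0 swap→a[5]=1, slow++,fast++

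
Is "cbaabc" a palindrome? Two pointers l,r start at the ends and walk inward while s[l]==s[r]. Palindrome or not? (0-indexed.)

l=0 r=5: 'c'=='c', l++,r--
l=1 r=4: 'b'=='b', l++,r--
l=2 r=3: 'a'=='a', l++,r--

palindrome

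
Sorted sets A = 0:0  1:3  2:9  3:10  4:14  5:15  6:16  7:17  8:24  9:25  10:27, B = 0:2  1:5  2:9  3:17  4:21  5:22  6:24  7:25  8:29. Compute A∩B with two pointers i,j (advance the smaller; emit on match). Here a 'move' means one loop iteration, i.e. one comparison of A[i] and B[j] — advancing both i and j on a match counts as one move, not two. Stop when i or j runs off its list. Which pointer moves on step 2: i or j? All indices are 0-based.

i=0 j=0: 0<2, i++
i=1 j=0: 3>2, j++

j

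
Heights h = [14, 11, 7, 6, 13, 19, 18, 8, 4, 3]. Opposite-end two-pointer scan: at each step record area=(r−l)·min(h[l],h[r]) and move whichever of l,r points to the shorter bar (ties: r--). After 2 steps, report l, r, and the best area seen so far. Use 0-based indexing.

l=0 r=9: min(14,3)*9=27 best=27 *, r--
l=0 r=8: min(14,4)*8=32 best=32 *, r--

l=0, r=7, best area=32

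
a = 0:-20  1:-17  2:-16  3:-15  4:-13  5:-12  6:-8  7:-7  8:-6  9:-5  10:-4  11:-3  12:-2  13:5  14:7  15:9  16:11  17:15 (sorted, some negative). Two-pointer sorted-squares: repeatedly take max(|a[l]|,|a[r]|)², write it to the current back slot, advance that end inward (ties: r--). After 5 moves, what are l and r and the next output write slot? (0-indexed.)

[0,17] |-20|>|15| out[17]=400 → l++
[1,17] |-17|>|15| out[16]=289 → l++
[2,17] |-16|>|15| out[15]=256 → l++
[3,17] |-15|<=|15| out[14]=225 → r--
[3,16] |-15|>|11| out[13]=225 → l++

l=4, r=16, next write slot=12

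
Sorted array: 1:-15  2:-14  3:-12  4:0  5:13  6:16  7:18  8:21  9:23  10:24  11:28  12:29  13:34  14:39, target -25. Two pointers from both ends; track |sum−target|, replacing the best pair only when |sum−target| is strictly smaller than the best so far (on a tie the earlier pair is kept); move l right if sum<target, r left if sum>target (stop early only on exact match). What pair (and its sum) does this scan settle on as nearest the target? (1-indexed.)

l=1 r=14: -15+39=24 d=49 *, r--
l=1 r=13: -15+34=19 d=44 *, r--
l=1 r=12: -15+29=14 d=39 *, r--
l=1 r=11: -15+28=13 d=38 *, r--
l=1 r=10: -15+24=9 d=34 *, r--
l=1 r=9: -15+23=8 d=33 *, r--
l=1 r=8: -15+21=6 d=31 *, r--
l=1 r=7: -15+18=3 d=28 *, r--
l=1 r=6: -15+16=1 d=26 *, r--
l=1 r=5: -15+13=-2 d=23 *, r--
l=1 r=4: -15+0=-15 d=10 *, r--
l=1 r=3: -15+-12=-27 d=2 *, l++
l=2 r=3: -14+-12=-26 d=1 *, l++

pair (-14, -12) with sum -26 (|Δ|=1)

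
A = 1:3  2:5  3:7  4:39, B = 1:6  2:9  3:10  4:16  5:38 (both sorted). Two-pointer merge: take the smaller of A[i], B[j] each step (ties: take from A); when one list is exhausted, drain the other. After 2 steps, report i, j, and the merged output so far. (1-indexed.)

[i=1,j=1] A[i]=3<=B[j]=6 take 3 → i++
[i=2,j=1] A[i]=5<=B[j]=6 take 5 → i++

i=3, j=1, merged so far=[3, 5]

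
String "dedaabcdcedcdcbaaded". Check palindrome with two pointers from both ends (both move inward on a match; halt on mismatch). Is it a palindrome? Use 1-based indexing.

[1,20] 'd'=='d' → l++,r--
[2,19] 'e'=='e' → l++,r--
[3,18] 'd'=='d' → l++,r--
[4,17] 'a'=='a' → l++,r--
[5,16] 'a'=='a' → l++,r--
[6,15] 'b'=='b' → l++,r--
[7,14] 'c'=='c' → l++,r--
[8,13] 'd'=='d' → l++,r--
[9,12] 'c'=='c' → l++,r--
[10,11] 'e'!='d' → stop

not a palindrome (mismatch at 10,11)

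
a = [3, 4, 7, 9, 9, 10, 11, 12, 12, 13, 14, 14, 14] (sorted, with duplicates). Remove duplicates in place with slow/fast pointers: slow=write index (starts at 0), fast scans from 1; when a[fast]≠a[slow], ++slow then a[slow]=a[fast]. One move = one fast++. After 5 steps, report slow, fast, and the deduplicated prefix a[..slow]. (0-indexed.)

slow=4, fast=6, prefix=[3, 4, 7, 9, 10]

(s=0,f=1) a[fast]=4≠a[slow]=3 write a[1]=4 → slow++,fast++
(s=1,f=2) a[fast]=7≠a[slow]=4 write a[2]=7 → slow++,fast++
(s=2,f=3) a[fast]=9≠a[slow]=7 write a[3]=9 → slow++,fast++
(s=3,f=4) a[fast]=9=a[slow] dup → fast++
(s=3,f=5) a[fast]=10≠a[slow]=9 write a[4]=10 → slow++,fast++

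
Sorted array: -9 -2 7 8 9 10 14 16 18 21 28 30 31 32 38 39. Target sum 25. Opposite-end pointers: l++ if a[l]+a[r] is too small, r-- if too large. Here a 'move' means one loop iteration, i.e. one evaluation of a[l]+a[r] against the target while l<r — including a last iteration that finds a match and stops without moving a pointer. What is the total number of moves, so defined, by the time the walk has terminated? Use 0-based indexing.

l=0 r=15: -9+39=30 >25, r--
l=0 r=14: -9+38=29 >25, r--
l=0 r=13: -9+32=23 <25, l++
l=1 r=13: -2+32=30 >25, r--
l=1 r=12: -2+31=29 >25, r--
l=1 r=11: -2+30=28 >25, r--
l=1 r=10: -2+28=26 >25, r--
l=1 r=9: -2+21=19 <25, l++
l=2 r=9: 7+21=28 >25, r--
l=2 r=8: 7+18=25, found

10 moves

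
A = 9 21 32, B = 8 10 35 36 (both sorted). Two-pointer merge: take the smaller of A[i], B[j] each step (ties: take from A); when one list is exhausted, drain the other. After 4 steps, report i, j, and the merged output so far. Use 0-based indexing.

[i=0,j=0] A[i]=9>B[j]=8 take 8 → j++
[i=0,j=1] A[i]=9<=B[j]=10 take 9 → i++
[i=1,j=1] A[i]=21>B[j]=10 take 10 → j++
[i=1,j=2] A[i]=21<=B[j]=35 take 21 → i++

i=2, j=2, merged so far=[8, 9, 10, 21]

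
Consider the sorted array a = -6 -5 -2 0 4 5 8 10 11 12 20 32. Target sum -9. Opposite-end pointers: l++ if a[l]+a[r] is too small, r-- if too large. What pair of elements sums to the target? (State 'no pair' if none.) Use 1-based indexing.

no pair

l=1 r=12: -6+32=26 >-9, r--
l=1 r=11: -6+20=14 >-9, r--
l=1 r=10: -6+12=6 >-9, r--
l=1 r=9: -6+11=5 >-9, r--
l=1 r=8: -6+10=4 >-9, r--
l=1 r=7: -6+8=2 >-9, r--
l=1 r=6: -6+5=-1 >-9, r--
l=1 r=5: -6+4=-2 >-9, r--
l=1 r=4: -6+0=-6 >-9, r--
l=1 r=3: -6+-2=-8 >-9, r--
l=1 r=2: -6+-5=-11 <-9, l++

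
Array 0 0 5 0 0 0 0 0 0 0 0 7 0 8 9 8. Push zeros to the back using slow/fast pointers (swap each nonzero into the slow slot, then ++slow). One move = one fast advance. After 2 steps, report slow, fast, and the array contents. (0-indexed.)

slow=0, fast=2, a=[0, 0, 5, 0, 0, 0, 0, 0, 0, 0, 0, 7, 0, 8, 9, 8]

(s=0,f=0) a[fast]=0 → fast++
(s=0,f=1) a[fast]=0 → fast++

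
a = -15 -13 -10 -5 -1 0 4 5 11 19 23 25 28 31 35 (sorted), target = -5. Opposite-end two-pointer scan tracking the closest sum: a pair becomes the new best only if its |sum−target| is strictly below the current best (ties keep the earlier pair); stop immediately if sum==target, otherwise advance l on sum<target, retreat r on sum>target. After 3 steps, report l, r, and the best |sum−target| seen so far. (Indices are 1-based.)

[1,15] -15+35=20 d=25 * → r--
[1,14] -15+31=16 d=21 * → r--
[1,13] -15+28=13 d=18 * → r--

l=1, r=12, best |Δ|=18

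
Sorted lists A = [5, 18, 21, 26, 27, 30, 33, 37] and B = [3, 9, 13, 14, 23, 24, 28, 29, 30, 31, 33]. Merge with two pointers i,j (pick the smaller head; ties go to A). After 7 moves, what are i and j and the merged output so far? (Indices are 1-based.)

i=1 j=1: A[i]=5>B[j]=3 take 3, j++
i=1 j=2: A[i]=5<=B[j]=9 take 5, i++
i=2 j=2: A[i]=18>B[j]=9 take 9, j++
i=2 j=3: A[i]=18>B[j]=13 take 13, j++
i=2 j=4: A[i]=18>B[j]=14 take 14, j++
i=2 j=5: A[i]=18<=B[j]=23 take 18, i++
i=3 j=5: A[i]=21<=B[j]=23 take 21, i++

i=4, j=5, merged so far=[3, 5, 9, 13, 14, 18, 21]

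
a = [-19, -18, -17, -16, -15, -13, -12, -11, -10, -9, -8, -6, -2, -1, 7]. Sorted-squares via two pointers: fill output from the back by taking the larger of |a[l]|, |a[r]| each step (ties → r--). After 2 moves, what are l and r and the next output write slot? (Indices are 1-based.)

[1,15] |-19|>|7| out[15]=361 → l++
[2,15] |-18|>|7| out[14]=324 → l++

l=3, r=15, next write slot=13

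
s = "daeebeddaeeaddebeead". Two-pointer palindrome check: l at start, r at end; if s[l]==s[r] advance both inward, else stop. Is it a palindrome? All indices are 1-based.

palindrome

l=1 r=20: 'd'=='d', l++,r--
l=2 r=19: 'a'=='a', l++,r--
l=3 r=18: 'e'=='e', l++,r--
l=4 r=17: 'e'=='e', l++,r--
l=5 r=16: 'b'=='b', l++,r--
l=6 r=15: 'e'=='e', l++,r--
l=7 r=14: 'd'=='d', l++,r--
l=8 r=13: 'd'=='d', l++,r--
l=9 r=12: 'a'=='a', l++,r--
l=10 r=11: 'e'=='e', l++,r--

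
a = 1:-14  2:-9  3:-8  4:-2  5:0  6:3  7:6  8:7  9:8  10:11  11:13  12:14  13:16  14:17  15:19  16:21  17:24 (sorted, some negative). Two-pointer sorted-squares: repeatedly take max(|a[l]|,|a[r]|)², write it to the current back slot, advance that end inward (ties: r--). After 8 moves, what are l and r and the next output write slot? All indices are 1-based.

l=1 r=17: |-14|<=|24| out[17]=576, r--
l=1 r=16: |-14|<=|21| out[16]=441, r--
l=1 r=15: |-14|<=|19| out[15]=361, r--
l=1 r=14: |-14|<=|17| out[14]=289, r--
l=1 r=13: |-14|<=|16| out[13]=256, r--
l=1 r=12: |-14|<=|14| out[12]=196, r--
l=1 r=11: |-14|>|13| out[11]=196, l++
l=2 r=11: |-9|<=|13| out[10]=169, r--

l=2, r=10, next write slot=9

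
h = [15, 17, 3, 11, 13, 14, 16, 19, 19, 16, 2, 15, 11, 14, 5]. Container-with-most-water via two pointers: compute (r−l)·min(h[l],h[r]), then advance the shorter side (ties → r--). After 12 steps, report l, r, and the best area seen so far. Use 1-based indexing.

l=7, r=9, best area=182

l=1 r=15: min(15,5)*14=70 best=70 *, r--
l=1 r=14: min(15,14)*13=182 best=182 *, r--
l=1 r=13: min(15,11)*12=132 best=182, r--
l=1 r=12: min(15,15)*11=165 best=182, r--
l=1 r=11: min(15,2)*10=20 best=182, r--
l=1 r=10: min(15,16)*9=135 best=182, l++
l=2 r=10: min(17,16)*8=128 best=182, r--
l=2 r=9: min(17,19)*7=119 best=182, l++
l=3 r=9: min(3,19)*6=18 best=182, l++
l=4 r=9: min(11,19)*5=55 best=182, l++
l=5 r=9: min(13,19)*4=52 best=182, l++
l=6 r=9: min(14,19)*3=42 best=182, l++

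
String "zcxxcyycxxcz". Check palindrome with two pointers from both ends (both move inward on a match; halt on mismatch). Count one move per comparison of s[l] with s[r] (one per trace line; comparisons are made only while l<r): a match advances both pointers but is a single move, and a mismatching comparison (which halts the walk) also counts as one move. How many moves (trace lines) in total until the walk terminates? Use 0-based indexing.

6 moves

l=0 r=11: 'z'=='z', l++,r--
l=1 r=10: 'c'=='c', l++,r--
l=2 r=9: 'x'=='x', l++,r--
l=3 r=8: 'x'=='x', l++,r--
l=4 r=7: 'c'=='c', l++,r--
l=5 r=6: 'y'=='y', l++,r--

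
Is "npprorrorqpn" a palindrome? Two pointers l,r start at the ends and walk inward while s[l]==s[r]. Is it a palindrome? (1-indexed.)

not a palindrome (mismatch at 3,10)

l=1 r=12: 'n'=='n', l++,r--
l=2 r=11: 'p'=='p', l++,r--
l=3 r=10: 'p'!='q', stop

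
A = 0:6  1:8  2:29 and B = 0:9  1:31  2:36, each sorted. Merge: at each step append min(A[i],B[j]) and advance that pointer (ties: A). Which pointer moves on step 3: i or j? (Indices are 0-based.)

i=0 j=0: A[i]=6<=B[j]=9 take 6, i++
i=1 j=0: A[i]=8<=B[j]=9 take 8, i++
i=2 j=0: A[i]=29>B[j]=9 take 9, j++

j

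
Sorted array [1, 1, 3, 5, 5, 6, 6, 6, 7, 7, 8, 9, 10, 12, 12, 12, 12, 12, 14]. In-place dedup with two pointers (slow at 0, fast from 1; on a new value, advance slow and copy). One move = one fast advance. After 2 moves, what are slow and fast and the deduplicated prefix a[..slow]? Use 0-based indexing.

slow=1, fast=3, prefix=[1, 3]

slow=0 fast=1: a[fast]=1=a[slow] dup, fast++
slow=0 fast=2: a[fast]=3≠a[slow]=1 write a[1]=3, slow++,fast++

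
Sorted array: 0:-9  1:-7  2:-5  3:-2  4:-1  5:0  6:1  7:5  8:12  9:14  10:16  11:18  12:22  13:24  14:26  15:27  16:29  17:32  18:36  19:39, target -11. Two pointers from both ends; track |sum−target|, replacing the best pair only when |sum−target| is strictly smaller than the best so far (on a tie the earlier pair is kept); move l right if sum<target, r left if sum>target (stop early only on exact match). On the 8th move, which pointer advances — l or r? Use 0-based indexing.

r

[0,19] -9+39=30 d=41 * → r--
[0,18] -9+36=27 d=38 * → r--
[0,17] -9+32=23 d=34 * → r--
[0,16] -9+29=20 d=31 * → r--
[0,15] -9+27=18 d=29 * → r--
[0,14] -9+26=17 d=28 * → r--
[0,13] -9+24=15 d=26 * → r--
[0,12] -9+22=13 d=24 * → r--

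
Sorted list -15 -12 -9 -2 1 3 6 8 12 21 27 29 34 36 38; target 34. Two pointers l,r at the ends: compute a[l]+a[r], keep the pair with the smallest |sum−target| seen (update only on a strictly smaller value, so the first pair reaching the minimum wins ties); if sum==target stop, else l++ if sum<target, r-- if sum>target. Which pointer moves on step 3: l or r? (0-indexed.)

l

l=0 r=14: -15+38=23 d=11 *, l++
l=1 r=14: -12+38=26 d=8 *, l++
l=2 r=14: -9+38=29 d=5 *, l++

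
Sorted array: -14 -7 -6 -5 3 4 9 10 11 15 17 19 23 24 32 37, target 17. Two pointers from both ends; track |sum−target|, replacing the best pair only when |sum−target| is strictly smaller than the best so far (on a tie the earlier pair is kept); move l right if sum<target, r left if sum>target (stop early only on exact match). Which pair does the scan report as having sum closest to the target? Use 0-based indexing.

l=0 r=15: -14+37=23 d=6 *, r--
l=0 r=14: -14+32=18 d=1 *, r--
l=0 r=13: -14+24=10 d=7, l++
l=1 r=13: -7+24=17 d=0 *, stop

pair (-7, 24) with sum 17 (|Δ|=0)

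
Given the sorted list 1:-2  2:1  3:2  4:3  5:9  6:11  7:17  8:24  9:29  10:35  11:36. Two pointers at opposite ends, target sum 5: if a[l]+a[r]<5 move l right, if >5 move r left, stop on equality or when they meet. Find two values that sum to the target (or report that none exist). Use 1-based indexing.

(2, 3)

[1,11] -2+36=34 >5 → r--
[1,10] -2+35=33 >5 → r--
[1,9] -2+29=27 >5 → r--
[1,8] -2+24=22 >5 → r--
[1,7] -2+17=15 >5 → r--
[1,6] -2+11=9 >5 → r--
[1,5] -2+9=7 >5 → r--
[1,4] -2+3=1 <5 → l++
[2,4] 1+3=4 <5 → l++
[3,4] 2+3=5 → found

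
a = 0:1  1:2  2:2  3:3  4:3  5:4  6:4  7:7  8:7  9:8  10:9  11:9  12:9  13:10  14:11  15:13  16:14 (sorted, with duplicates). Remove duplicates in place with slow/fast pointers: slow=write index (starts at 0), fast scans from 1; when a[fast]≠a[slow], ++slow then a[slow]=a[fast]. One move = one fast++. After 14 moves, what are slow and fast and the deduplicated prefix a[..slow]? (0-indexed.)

slow=8, fast=15, prefix=[1, 2, 3, 4, 7, 8, 9, 10, 11]

slow=0 fast=1: a[fast]=2≠a[slow]=1 write a[1]=2, slow++,fast++
slow=1 fast=2: a[fast]=2=a[slow] dup, fast++
slow=1 fast=3: a[fast]=3≠a[slow]=2 write a[2]=3, slow++,fast++
slow=2 fast=4: a[fast]=3=a[slow] dup, fast++
slow=2 fast=5: a[fast]=4≠a[slow]=3 write a[3]=4, slow++,fast++
slow=3 fast=6: a[fast]=4=a[slow] dup, fast++
slow=3 fast=7: a[fast]=7≠a[slow]=4 write a[4]=7, slow++,fast++
slow=4 fast=8: a[fast]=7=a[slow] dup, fast++
slow=4 fast=9: a[fast]=8≠a[slow]=7 write a[5]=8, slow++,fast++
slow=5 fast=10: a[fast]=9≠a[slow]=8 write a[6]=9, slow++,fast++
slow=6 fast=11: a[fast]=9=a[slow] dup, fast++
slow=6 fast=12: a[fast]=9=a[slow] dup, fast++
slow=6 fast=13: a[fast]=10≠a[slow]=9 write a[7]=10, slow++,fast++
slow=7 fast=14: a[fast]=11≠a[slow]=10 write a[8]=11, slow++,fast++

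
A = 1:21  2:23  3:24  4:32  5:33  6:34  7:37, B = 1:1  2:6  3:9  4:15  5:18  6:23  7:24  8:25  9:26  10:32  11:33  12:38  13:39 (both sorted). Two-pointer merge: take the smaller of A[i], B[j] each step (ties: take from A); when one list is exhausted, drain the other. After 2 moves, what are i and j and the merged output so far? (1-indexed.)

i=1 j=1: A[i]=21>B[j]=1 take 1, j++
i=1 j=2: A[i]=21>B[j]=6 take 6, j++

i=1, j=3, merged so far=[1, 6]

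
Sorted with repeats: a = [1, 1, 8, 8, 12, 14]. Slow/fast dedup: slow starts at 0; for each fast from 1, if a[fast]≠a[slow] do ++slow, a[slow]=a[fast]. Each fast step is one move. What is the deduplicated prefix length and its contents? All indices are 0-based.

length 4; prefix = [1, 8, 12, 14]

slow=0 fast=1: a[fast]=1=a[slow] dup, fast++
slow=0 fast=2: a[fast]=8≠a[slow]=1 write a[1]=8, slow++,fast++
slow=1 fast=3: a[fast]=8=a[slow] dup, fast++
slow=1 fast=4: a[fast]=12≠a[slow]=8 write a[2]=12, slow++,fast++
slow=2 fast=5: a[fast]=14≠a[slow]=12 write a[3]=14, slow++,fast++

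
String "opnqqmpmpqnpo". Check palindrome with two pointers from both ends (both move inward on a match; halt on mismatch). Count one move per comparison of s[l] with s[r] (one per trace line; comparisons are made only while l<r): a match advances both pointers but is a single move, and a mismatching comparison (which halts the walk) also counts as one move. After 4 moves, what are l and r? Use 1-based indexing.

l=1 r=13: 'o'=='o', l++,r--
l=2 r=12: 'p'=='p', l++,r--
l=3 r=11: 'n'=='n', l++,r--
l=4 r=10: 'q'=='q', l++,r--

l=5, r=9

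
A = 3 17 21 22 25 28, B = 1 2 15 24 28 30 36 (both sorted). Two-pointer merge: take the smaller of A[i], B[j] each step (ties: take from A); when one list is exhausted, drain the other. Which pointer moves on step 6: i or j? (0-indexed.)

i

i=0 j=0: A[i]=3>B[j]=1 take 1, j++
i=0 j=1: A[i]=3>B[j]=2 take 2, j++
i=0 j=2: A[i]=3<=B[j]=15 take 3, i++
i=1 j=2: A[i]=17>B[j]=15 take 15, j++
i=1 j=3: A[i]=17<=B[j]=24 take 17, i++
i=2 j=3: A[i]=21<=B[j]=24 take 21, i++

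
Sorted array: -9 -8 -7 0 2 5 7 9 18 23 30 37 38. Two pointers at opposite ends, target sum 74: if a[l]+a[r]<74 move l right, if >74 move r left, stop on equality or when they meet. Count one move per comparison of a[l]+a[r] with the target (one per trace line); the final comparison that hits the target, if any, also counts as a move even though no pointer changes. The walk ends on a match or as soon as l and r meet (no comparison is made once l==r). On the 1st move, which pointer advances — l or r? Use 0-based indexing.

[0,12] -9+38=29 <74 → l++

l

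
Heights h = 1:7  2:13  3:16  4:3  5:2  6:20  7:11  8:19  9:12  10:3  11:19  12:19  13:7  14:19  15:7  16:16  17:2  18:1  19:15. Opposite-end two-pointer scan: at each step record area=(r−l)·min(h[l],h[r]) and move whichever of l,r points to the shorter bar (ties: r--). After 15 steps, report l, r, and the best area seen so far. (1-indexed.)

l=1 r=19: min(7,15)*18=126 best=126 *, l++
l=2 r=19: min(13,15)*17=221 best=221 *, l++
l=3 r=19: min(16,15)*16=240 best=240 *, r--
l=3 r=18: min(16,1)*15=15 best=240, r--
l=3 r=17: min(16,2)*14=28 best=240, r--
l=3 r=16: min(16,16)*13=208 best=240, r--
l=3 r=15: min(16,7)*12=84 best=240, r--
l=3 r=14: min(16,19)*11=176 best=240, l++
l=4 r=14: min(3,19)*10=30 best=240, l++
l=5 r=14: min(2,19)*9=18 best=240, l++
l=6 r=14: min(20,19)*8=152 best=240, r--
l=6 r=13: min(20,7)*7=49 best=240, r--
l=6 r=12: min(20,19)*6=114 best=240, r--
l=6 r=11: min(20,19)*5=95 best=240, r--
l=6 r=10: min(20,3)*4=12 best=240, r--

l=6, r=9, best area=240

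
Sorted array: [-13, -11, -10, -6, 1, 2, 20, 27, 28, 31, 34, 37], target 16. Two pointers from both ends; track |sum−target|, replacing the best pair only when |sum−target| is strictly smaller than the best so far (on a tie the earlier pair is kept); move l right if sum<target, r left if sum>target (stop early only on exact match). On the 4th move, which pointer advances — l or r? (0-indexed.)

l

[0,11] -13+37=24 d=8 * → r--
[0,10] -13+34=21 d=5 * → r--
[0,9] -13+31=18 d=2 * → r--
[0,8] -13+28=15 d=1 * → l++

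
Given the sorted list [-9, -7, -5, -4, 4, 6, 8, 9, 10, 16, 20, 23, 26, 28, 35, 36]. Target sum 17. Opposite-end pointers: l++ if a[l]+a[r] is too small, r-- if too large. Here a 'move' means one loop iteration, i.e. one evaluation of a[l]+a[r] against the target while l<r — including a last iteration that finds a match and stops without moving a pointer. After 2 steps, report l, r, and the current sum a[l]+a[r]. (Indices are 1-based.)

l=1 r=16: -9+36=27 >17, r--
l=1 r=15: -9+35=26 >17, r--

l=1, r=14, sum=19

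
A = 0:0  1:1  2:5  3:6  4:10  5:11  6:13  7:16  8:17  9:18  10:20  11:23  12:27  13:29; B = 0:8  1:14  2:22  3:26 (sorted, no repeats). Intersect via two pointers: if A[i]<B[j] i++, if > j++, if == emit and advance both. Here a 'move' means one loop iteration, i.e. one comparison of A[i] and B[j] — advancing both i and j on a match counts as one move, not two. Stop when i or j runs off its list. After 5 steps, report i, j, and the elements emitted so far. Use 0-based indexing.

i=4, j=1, emitted=[]

i=0 j=0: 0<8, i++
i=1 j=0: 1<8, i++
i=2 j=0: 5<8, i++
i=3 j=0: 6<8, i++
i=4 j=0: 10>8, j++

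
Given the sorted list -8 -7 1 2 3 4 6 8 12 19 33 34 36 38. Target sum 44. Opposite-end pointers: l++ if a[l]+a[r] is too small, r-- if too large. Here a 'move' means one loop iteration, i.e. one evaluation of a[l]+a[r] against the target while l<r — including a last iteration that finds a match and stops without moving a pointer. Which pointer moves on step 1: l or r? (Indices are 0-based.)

l

[0,13] -8+38=30 <44 → l++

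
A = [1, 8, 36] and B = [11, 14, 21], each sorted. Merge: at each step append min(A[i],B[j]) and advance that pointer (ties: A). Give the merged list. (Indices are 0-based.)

[1, 8, 11, 14, 21, 36]

i=0 j=0: A[i]=1<=B[j]=11 take 1, i++
i=1 j=0: A[i]=8<=B[j]=11 take 8, i++
i=2 j=0: A[i]=36>B[j]=11 take 11, j++
i=2 j=1: A[i]=36>B[j]=14 take 14, j++
i=2 j=2: A[i]=36>B[j]=21 take 21, j++
i=2 j=3: B done, take A[i]=36, i++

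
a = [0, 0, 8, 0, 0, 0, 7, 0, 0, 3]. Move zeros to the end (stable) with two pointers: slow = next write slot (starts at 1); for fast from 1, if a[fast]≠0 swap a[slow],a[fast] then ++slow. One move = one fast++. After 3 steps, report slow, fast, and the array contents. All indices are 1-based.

(s=1,f=1) a[fast]=0 → fast++
(s=1,f=2) a[fast]=0 → fast++
(s=1,f=3) a[fast]=8≠0 swap→a[1]=8 → slow++,fast++

slow=2, fast=4, a=[8, 0, 0, 0, 0, 0, 7, 0, 0, 3]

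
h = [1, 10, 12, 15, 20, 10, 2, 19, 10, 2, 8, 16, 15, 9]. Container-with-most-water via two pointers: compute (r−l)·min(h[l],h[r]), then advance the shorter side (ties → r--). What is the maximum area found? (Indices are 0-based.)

max area = 135

[0,13] min(1,9)*13=13 best=13 * → l++
[1,13] min(10,9)*12=108 best=108 * → r--
[1,12] min(10,15)*11=110 best=110 * → l++
[2,12] min(12,15)*10=120 best=120 * → l++
[3,12] min(15,15)*9=135 best=135 * → r--
[3,11] min(15,16)*8=120 best=135 → l++
[4,11] min(20,16)*7=112 best=135 → r--
[4,10] min(20,8)*6=48 best=135 → r--
[4,9] min(20,2)*5=10 best=135 → r--
[4,8] min(20,10)*4=40 best=135 → r--
[4,7] min(20,19)*3=57 best=135 → r--
[4,6] min(20,2)*2=4 best=135 → r--
[4,5] min(20,10)*1=10 best=135 → r--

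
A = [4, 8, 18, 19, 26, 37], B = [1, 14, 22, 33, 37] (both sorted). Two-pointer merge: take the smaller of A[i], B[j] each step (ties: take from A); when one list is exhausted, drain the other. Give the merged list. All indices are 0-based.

[1, 4, 8, 14, 18, 19, 22, 26, 33, 37, 37]

[i=0,j=0] A[i]=4>B[j]=1 take 1 → j++
[i=0,j=1] A[i]=4<=B[j]=14 take 4 → i++
[i=1,j=1] A[i]=8<=B[j]=14 take 8 → i++
[i=2,j=1] A[i]=18>B[j]=14 take 14 → j++
[i=2,j=2] A[i]=18<=B[j]=22 take 18 → i++
[i=3,j=2] A[i]=19<=B[j]=22 take 19 → i++
[i=4,j=2] A[i]=26>B[j]=22 take 22 → j++
[i=4,j=3] A[i]=26<=B[j]=33 take 26 → i++
[i=5,j=3] A[i]=37>B[j]=33 take 33 → j++
[i=5,j=4] A[i]=37<=B[j]=37 take 37 → i++
[i=6,j=4] A done, take B[j]=37 → j++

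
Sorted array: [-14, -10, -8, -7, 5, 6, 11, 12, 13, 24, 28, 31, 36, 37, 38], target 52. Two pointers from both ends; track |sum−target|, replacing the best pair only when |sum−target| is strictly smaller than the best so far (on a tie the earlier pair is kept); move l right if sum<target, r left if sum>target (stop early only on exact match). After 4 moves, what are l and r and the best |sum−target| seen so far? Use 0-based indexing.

l=4, r=14, best |Δ|=21

l=0 r=14: -14+38=24 d=28 *, l++
l=1 r=14: -10+38=28 d=24 *, l++
l=2 r=14: -8+38=30 d=22 *, l++
l=3 r=14: -7+38=31 d=21 *, l++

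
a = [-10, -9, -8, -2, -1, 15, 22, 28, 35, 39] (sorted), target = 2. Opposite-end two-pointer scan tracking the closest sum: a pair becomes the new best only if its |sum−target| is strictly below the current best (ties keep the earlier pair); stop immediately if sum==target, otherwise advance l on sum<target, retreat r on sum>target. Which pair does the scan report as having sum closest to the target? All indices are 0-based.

l=0 r=9: -10+39=29 d=27 *, r--
l=0 r=8: -10+35=25 d=23 *, r--
l=0 r=7: -10+28=18 d=16 *, r--
l=0 r=6: -10+22=12 d=10 *, r--
l=0 r=5: -10+15=5 d=3 *, r--
l=0 r=4: -10+-1=-11 d=13, l++
l=1 r=4: -9+-1=-10 d=12, l++
l=2 r=4: -8+-1=-9 d=11, l++
l=3 r=4: -2+-1=-3 d=5, l++

pair (-10, 15) with sum 5 (|Δ|=3)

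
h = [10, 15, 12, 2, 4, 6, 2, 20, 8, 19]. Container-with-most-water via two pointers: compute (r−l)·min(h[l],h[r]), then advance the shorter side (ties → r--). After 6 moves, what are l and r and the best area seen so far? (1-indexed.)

l=1 r=10: min(10,19)*9=90 best=90 *, l++
l=2 r=10: min(15,19)*8=120 best=120 *, l++
l=3 r=10: min(12,19)*7=84 best=120, l++
l=4 r=10: min(2,19)*6=12 best=120, l++
l=5 r=10: min(4,19)*5=20 best=120, l++
l=6 r=10: min(6,19)*4=24 best=120, l++

l=7, r=10, best area=120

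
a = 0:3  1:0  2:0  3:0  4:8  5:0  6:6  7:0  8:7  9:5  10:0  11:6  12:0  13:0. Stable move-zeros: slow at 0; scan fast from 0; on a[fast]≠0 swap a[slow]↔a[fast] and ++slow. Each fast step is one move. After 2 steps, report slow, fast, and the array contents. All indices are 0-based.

slow=1, fast=2, a=[3, 0, 0, 0, 8, 0, 6, 0, 7, 5, 0, 6, 0, 0]

(s=0,f=0) a[fast]=3≠0 swap→a[0]=3 → slow++,fast++
(s=1,f=1) a[fast]=0 → fast++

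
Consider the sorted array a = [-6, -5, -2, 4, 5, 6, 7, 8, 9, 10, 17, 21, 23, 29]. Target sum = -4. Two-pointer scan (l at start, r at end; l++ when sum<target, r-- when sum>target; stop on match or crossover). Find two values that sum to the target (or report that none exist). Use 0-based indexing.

[0,13] -6+29=23 >-4 → r--
[0,12] -6+23=17 >-4 → r--
[0,11] -6+21=15 >-4 → r--
[0,10] -6+17=11 >-4 → r--
[0,9] -6+10=4 >-4 → r--
[0,8] -6+9=3 >-4 → r--
[0,7] -6+8=2 >-4 → r--
[0,6] -6+7=1 >-4 → r--
[0,5] -6+6=0 >-4 → r--
[0,4] -6+5=-1 >-4 → r--
[0,3] -6+4=-2 >-4 → r--
[0,2] -6+-2=-8 <-4 → l++
[1,2] -5+-2=-7 <-4 → l++

no pair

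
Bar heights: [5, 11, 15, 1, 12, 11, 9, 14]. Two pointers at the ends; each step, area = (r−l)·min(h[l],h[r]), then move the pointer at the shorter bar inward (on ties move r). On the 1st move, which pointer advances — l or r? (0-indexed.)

l

[0,7] min(5,14)*7=35 best=35 * → l++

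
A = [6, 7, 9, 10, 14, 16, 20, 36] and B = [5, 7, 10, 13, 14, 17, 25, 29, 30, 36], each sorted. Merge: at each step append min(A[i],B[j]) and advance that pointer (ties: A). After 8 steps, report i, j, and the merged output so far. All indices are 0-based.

i=4, j=4, merged so far=[5, 6, 7, 7, 9, 10, 10, 13]

[i=0,j=0] A[i]=6>B[j]=5 take 5 → j++
[i=0,j=1] A[i]=6<=B[j]=7 take 6 → i++
[i=1,j=1] A[i]=7<=B[j]=7 take 7 → i++
[i=2,j=1] A[i]=9>B[j]=7 take 7 → j++
[i=2,j=2] A[i]=9<=B[j]=10 take 9 → i++
[i=3,j=2] A[i]=10<=B[j]=10 take 10 → i++
[i=4,j=2] A[i]=14>B[j]=10 take 10 → j++
[i=4,j=3] A[i]=14>B[j]=13 take 13 → j++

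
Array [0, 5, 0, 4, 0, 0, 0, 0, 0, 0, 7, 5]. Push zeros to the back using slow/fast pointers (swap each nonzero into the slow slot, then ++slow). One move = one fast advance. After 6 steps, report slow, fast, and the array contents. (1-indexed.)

(s=1,f=1) a[fast]=0 → fast++
(s=1,f=2) a[fast]=5≠0 swap→a[1]=5 → slow++,fast++
(s=2,f=3) a[fast]=0 → fast++
(s=2,f=4) a[fast]=4≠0 swap→a[2]=4 → slow++,fast++
(s=3,f=5) a[fast]=0 → fast++
(s=3,f=6) a[fast]=0 → fast++

slow=3, fast=7, a=[5, 4, 0, 0, 0, 0, 0, 0, 0, 0, 7, 5]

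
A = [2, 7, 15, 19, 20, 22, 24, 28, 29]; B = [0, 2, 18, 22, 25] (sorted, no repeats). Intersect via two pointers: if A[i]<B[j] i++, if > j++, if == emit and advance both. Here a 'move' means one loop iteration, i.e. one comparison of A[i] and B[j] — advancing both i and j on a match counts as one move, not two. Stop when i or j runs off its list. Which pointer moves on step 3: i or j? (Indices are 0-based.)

i

[i=0,j=0] 2>0 → j++
[i=0,j=1] 2==2 emit → i++,j++
[i=1,j=2] 7<18 → i++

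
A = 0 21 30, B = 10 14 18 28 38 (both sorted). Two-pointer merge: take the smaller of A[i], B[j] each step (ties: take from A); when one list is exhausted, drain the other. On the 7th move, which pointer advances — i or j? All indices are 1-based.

i

[i=1,j=1] A[i]=0<=B[j]=10 take 0 → i++
[i=2,j=1] A[i]=21>B[j]=10 take 10 → j++
[i=2,j=2] A[i]=21>B[j]=14 take 14 → j++
[i=2,j=3] A[i]=21>B[j]=18 take 18 → j++
[i=2,j=4] A[i]=21<=B[j]=28 take 21 → i++
[i=3,j=4] A[i]=30>B[j]=28 take 28 → j++
[i=3,j=5] A[i]=30<=B[j]=38 take 30 → i++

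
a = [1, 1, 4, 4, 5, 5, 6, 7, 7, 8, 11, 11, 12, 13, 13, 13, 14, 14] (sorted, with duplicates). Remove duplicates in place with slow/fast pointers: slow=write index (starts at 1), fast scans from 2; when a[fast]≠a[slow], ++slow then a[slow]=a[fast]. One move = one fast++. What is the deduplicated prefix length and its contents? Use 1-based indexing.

(s=1,f=2) a[fast]=1=a[slow] dup → fast++
(s=1,f=3) a[fast]=4≠a[slow]=1 write a[2]=4 → slow++,fast++
(s=2,f=4) a[fast]=4=a[slow] dup → fast++
(s=2,f=5) a[fast]=5≠a[slow]=4 write a[3]=5 → slow++,fast++
(s=3,f=6) a[fast]=5=a[slow] dup → fast++
(s=3,f=7) a[fast]=6≠a[slow]=5 write a[4]=6 → slow++,fast++
(s=4,f=8) a[fast]=7≠a[slow]=6 write a[5]=7 → slow++,fast++
(s=5,f=9) a[fast]=7=a[slow] dup → fast++
(s=5,f=10) a[fast]=8≠a[slow]=7 write a[6]=8 → slow++,fast++
(s=6,f=11) a[fast]=11≠a[slow]=8 write a[7]=11 → slow++,fast++
(s=7,f=12) a[fast]=11=a[slow] dup → fast++
(s=7,f=13) a[fast]=12≠a[slow]=11 write a[8]=12 → slow++,fast++
(s=8,f=14) a[fast]=13≠a[slow]=12 write a[9]=13 → slow++,fast++
(s=9,f=15) a[fast]=13=a[slow] dup → fast++
(s=9,f=16) a[fast]=13=a[slow] dup → fast++
(s=9,f=17) a[fast]=14≠a[slow]=13 write a[10]=14 → slow++,fast++
(s=10,f=18) a[fast]=14=a[slow] dup → fast++

length 10; prefix = [1, 4, 5, 6, 7, 8, 11, 12, 13, 14]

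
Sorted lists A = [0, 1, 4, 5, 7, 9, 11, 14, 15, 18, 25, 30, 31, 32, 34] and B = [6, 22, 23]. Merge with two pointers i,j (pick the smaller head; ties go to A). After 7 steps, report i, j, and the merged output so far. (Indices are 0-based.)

[i=0,j=0] A[i]=0<=B[j]=6 take 0 → i++
[i=1,j=0] A[i]=1<=B[j]=6 take 1 → i++
[i=2,j=0] A[i]=4<=B[j]=6 take 4 → i++
[i=3,j=0] A[i]=5<=B[j]=6 take 5 → i++
[i=4,j=0] A[i]=7>B[j]=6 take 6 → j++
[i=4,j=1] A[i]=7<=B[j]=22 take 7 → i++
[i=5,j=1] A[i]=9<=B[j]=22 take 9 → i++

i=6, j=1, merged so far=[0, 1, 4, 5, 6, 7, 9]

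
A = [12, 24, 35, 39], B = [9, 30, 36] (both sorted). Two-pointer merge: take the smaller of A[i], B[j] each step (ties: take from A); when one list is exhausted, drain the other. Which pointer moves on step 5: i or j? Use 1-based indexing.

[i=1,j=1] A[i]=12>B[j]=9 take 9 → j++
[i=1,j=2] A[i]=12<=B[j]=30 take 12 → i++
[i=2,j=2] A[i]=24<=B[j]=30 take 24 → i++
[i=3,j=2] A[i]=35>B[j]=30 take 30 → j++
[i=3,j=3] A[i]=35<=B[j]=36 take 35 → i++

i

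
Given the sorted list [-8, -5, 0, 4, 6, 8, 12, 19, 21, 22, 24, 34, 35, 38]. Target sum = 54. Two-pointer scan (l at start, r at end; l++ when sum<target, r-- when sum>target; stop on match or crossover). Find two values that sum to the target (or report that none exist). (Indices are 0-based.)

(19, 35)

l=0 r=13: -8+38=30 <54, l++
l=1 r=13: -5+38=33 <54, l++
l=2 r=13: 0+38=38 <54, l++
l=3 r=13: 4+38=42 <54, l++
l=4 r=13: 6+38=44 <54, l++
l=5 r=13: 8+38=46 <54, l++
l=6 r=13: 12+38=50 <54, l++
l=7 r=13: 19+38=57 >54, r--
l=7 r=12: 19+35=54, found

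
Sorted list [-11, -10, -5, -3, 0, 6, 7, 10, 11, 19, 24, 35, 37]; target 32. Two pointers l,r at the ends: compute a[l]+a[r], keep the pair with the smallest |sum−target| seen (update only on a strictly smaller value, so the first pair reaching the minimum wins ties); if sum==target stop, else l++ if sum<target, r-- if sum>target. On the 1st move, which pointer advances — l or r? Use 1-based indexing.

l=1 r=13: -11+37=26 d=6 *, l++

l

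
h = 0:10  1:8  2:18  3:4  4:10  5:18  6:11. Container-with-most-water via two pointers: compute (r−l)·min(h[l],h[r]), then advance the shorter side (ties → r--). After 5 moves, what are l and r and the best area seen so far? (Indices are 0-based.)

l=2, r=3, best area=60

[0,6] min(10,11)*6=60 best=60 * → l++
[1,6] min(8,11)*5=40 best=60 → l++
[2,6] min(18,11)*4=44 best=60 → r--
[2,5] min(18,18)*3=54 best=60 → r--
[2,4] min(18,10)*2=20 best=60 → r--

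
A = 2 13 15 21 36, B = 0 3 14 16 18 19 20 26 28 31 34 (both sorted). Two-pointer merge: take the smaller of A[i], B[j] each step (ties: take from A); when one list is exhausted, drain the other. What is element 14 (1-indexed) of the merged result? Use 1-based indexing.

[i=1,j=1] A[i]=2>B[j]=0 take 0 → j++
[i=1,j=2] A[i]=2<=B[j]=3 take 2 → i++
[i=2,j=2] A[i]=13>B[j]=3 take 3 → j++
[i=2,j=3] A[i]=13<=B[j]=14 take 13 → i++
[i=3,j=3] A[i]=15>B[j]=14 take 14 → j++
[i=3,j=4] A[i]=15<=B[j]=16 take 15 → i++
[i=4,j=4] A[i]=21>B[j]=16 take 16 → j++
[i=4,j=5] A[i]=21>B[j]=18 take 18 → j++
[i=4,j=6] A[i]=21>B[j]=19 take 19 → j++
[i=4,j=7] A[i]=21>B[j]=20 take 20 → j++
[i=4,j=8] A[i]=21<=B[j]=26 take 21 → i++
[i=5,j=8] A[i]=36>B[j]=26 take 26 → j++
[i=5,j=9] A[i]=36>B[j]=28 take 28 → j++
[i=5,j=10] A[i]=36>B[j]=31 take 31 → j++
[i=5,j=11] A[i]=36>B[j]=34 take 34 → j++
[i=5,j=12] B done, take A[i]=36 → i++

merged[14] = 31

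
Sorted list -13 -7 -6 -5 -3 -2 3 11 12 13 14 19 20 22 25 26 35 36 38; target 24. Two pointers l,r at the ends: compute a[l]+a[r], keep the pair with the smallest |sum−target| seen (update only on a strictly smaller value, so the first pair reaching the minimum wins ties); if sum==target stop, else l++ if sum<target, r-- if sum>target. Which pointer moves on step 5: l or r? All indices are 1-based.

l

l=1 r=19: -13+38=25 d=1 *, r--
l=1 r=18: -13+36=23 d=1, l++
l=2 r=18: -7+36=29 d=5, r--
l=2 r=17: -7+35=28 d=4, r--
l=2 r=16: -7+26=19 d=5, l++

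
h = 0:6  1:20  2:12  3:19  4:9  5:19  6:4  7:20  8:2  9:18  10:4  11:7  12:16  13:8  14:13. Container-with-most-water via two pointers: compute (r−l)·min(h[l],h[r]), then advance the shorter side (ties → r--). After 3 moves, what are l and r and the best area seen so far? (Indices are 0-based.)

l=1, r=12, best area=169

[0,14] min(6,13)*14=84 best=84 * → l++
[1,14] min(20,13)*13=169 best=169 * → r--
[1,13] min(20,8)*12=96 best=169 → r--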